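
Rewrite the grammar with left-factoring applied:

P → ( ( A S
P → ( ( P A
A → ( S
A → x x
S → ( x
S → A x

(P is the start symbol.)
Left-factoring transforms A → αβ₁ | αβ₂ into A → αA' and A' → β₁ | β₂
(α is the longest common prefix among the alternatives). Repeat until
no nonterminal has two alternatives with a common prefix.

Round 1: P has alternatives sharing prefix '( ('. Introduce P': P → ( ( P'
  Add: P' → A S
  Add: P' → P A

No remaining common prefixes — done.

Resulting grammar:
P → ( ( P'
P' → A S
P' → P A
A → ( S
A → x x
S → ( x
S → A x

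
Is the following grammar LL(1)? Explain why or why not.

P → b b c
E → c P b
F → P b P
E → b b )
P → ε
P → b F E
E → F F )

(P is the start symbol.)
No. Predict set conflict for P: { 'b' }

A grammar is LL(1) if for each non-terminal N with multiple productions, the predict sets of those productions are pairwise disjoint, where PREDICT(N → α) = (FIRST(α) \ {ε}) ∪ (FOLLOW(N) if α ⇒* ε).

Relevant sets:
  FIRST(F) = { 'b' }
  FOLLOW(P) = { $, ')', 'b', 'c' }

For P:
  PREDICT(P → b b c) = { 'b' }
  PREDICT(P → ε) = { $, ')', 'b', 'c' }
  PREDICT(P → b F E) = { 'b' }
For E:
  PREDICT(E → c P b) = { 'c' }
  PREDICT(E → b b ')') = { 'b' }
  PREDICT(E → F F ')') = { 'b' }
F has a single production, so nothing to check there.

Conflict found: Predict set conflict for P: { 'b' }
The grammar is NOT LL(1).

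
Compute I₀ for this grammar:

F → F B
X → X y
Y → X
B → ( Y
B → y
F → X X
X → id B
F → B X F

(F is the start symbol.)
{ [B → . ( Y], [B → . y], [F → . B X F], [F → . F B], [F → . X X], [F' → . F], [X → . X y], [X → . id B] }

First, augment the grammar with F' → F
I₀ = CLOSURE({ [F' → . F] }):
  [F' → . F] has the dot before F: add [F → . F B], [F → . X X], [F → . B X F]
  [F → . X X] has the dot before X: add [X → . X y], [X → . id B]
  [F → . B X F] has the dot before B: add [B → . ( Y], [B → . y]
No further items can be added.

I₀ = { [B → . ( Y], [B → . y], [F → . B X F], [F → . F B], [F → . X X], [F' → . F], [X → . X y], [X → . id B] }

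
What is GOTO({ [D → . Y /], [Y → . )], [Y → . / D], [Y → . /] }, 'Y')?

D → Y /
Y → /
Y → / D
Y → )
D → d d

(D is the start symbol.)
{ [D → Y . /] }

GOTO(I, 'Y') = CLOSURE({ [A → αX.β] : [A → α.Xβ] ∈ I, X = 'Y' })

Items with dot before 'Y', with the dot advanced:
  [D → . Y /] → [D → Y . /]
Closure adds nothing (no advanced item has the dot before a non-terminal).

GOTO = { [D → Y . /] }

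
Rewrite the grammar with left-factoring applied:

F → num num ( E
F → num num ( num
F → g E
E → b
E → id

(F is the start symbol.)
F → num num ( F'
F' → E
F' → num
F → g E
E → b
E → id

Left-factoring transforms A → αβ₁ | αβ₂ into A → αA' and A' → β₁ | β₂
(α is the longest common prefix among the alternatives). Repeat until
no nonterminal has two alternatives with a common prefix.

Round 1: F has alternatives sharing prefix 'num num ('. Introduce F': F → num num ( F'
  Add: F' → E
  Add: F' → num

No remaining common prefixes — done.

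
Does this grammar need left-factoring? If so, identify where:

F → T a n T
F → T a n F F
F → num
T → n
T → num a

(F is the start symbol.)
Left-factoring is needed when two productions for the same non-terminal
share a common prefix on the right-hand side.

Productions for F:
  F → T a n T
  F → T a n F F
  F → num
Productions for T:
  T → n
  T → num a

Found common prefix 'T a n' in productions for F

Answer: Yes, F has productions with common prefix 'T a n'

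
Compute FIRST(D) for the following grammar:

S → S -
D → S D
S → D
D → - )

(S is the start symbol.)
{ '-' }

To compute FIRST(D), examine every production with D on the left-hand side, reading each right-hand side left to right until a non-nullable symbol is reached.

FIRST sets of the other non-terminals involved (by the same procedure, iterated to a fixed point):
  FIRST(S) = { '-' }

From D → S D:
  - S is a non-terminal: add FIRST(S) \ {ε} = { '-' }
    S is not nullable, so stop
From D → - ):
  - '-' is a terminal: add '-' and stop

Collecting: FIRST(D) = { '-' }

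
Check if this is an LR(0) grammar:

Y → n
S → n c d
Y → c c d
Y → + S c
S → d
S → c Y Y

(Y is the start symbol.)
Yes, the grammar is LR(0)

Augment with Y' → Y and build the canonical LR(0) collection (I0 = CLOSURE({[Y' → . Y]}), then GOTO on every symbol after a dot until no new states appear). It has 16 states:
  I0: { [Y → . + S c], [Y → . c c d], [Y → . n], [Y' → . Y] }  — shift
  I1: { [S → . c Y Y], [S → . d], [S → . n c d], [Y → + . S c] }  — shift
  I2: { [Y' → Y .] }  — accept
  I3: { [Y → c . c d] }  — shift
  I4: { [Y → n .] }  — reduce
  I5: { [Y → c c . d] }  — shift
  I6: { [Y → c c d .] }  — reduce
  I7: { [Y → + S . c] }  — shift
  I8: { [S → c . Y Y], [Y → . + S c], [Y → . c c d], [Y → . n] }  — shift
  I9: { [S → d .] }  — reduce
  I10: { [S → n . c d] }  — shift
  I11: { [S → n c . d] }  — shift
  I12: { [S → n c d .] }  — reduce
  I13: { [S → c Y . Y], [Y → . + S c], [Y → . c c d], [Y → . n] }  — shift
  I14: { [S → c Y Y .] }  — reduce
  I15: { [Y → + S c .] }  — reduce

Every state is either a pure shift/goto state or contains exactly one complete item and nothing to shift — no conflicts. The grammar is LR(0).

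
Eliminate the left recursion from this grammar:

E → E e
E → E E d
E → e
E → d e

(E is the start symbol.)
E is directly left-recursive. The standard transformation for
  A → A α₁ | ... | A α_m | β₁ | ... | β_n
is
  A  → β₁ A' | ... | β_n A'
  A' → α₁ A' | ... | α_m A' | ε

E → e becomes E → e E'
E → d e becomes E → d e E'
E → E e becomes E' → e E'
E → E E d becomes E' → E d E'
Add E' → ε

Resulting grammar:
E → e E'
E → d e E'
E' → e E'
E' → E d E'
E' → ε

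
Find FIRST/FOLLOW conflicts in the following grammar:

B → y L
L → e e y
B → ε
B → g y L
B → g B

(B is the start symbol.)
Nullable non-terminals: B.

B: nullable alternative(s) B → ε; FOLLOW(B) = { $ }
  B → y L: FIRST \ {ε} = { 'y' } — disjoint from FOLLOW(B)
  B → ε: FIRST \ {ε} = { } — this is the only nullable alternative, skip
  B → g y L: FIRST \ {ε} = { 'g' } — disjoint from FOLLOW(B)
  B → g B: FIRST \ {ε} = { 'g' } — disjoint from FOLLOW(B)

L has no nullable alternative, so no FIRST/FOLLOW check is needed there.

No FIRST/FOLLOW conflicts found.

Answer: No FIRST/FOLLOW conflicts.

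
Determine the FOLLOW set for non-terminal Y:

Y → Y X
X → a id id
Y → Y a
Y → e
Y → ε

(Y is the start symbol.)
To compute FOLLOW(Y), find every occurrence of Y on a right-hand side N → α Y β: add FIRST(β) \ {ε}, and if β is empty or nullable also add FOLLOW(N). Iterate to a fixed point.

Y is the start symbol, so $ ∈ FOLLOW(Y).
In Y → Y X: Y is followed by X, add FIRST(X) \ {ε} = { 'a' }
In Y → Y a: Y is followed by a, add FIRST(a) \ {ε} = { 'a' }

Taking the union: FOLLOW(Y) = { $, 'a' }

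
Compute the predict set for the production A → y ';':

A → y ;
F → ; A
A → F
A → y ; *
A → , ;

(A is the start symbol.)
{ 'y' }

PREDICT(A → y ';') = (FIRST(RHS) \ {ε}) ∪ (FOLLOW(A) if ε ∈ FIRST(RHS), i.e. RHS ⇒* ε)
FIRST(y ';') = { 'y' }
ε ∉ FIRST(y ';'), so FOLLOW(A) is not added.
PREDICT(A → y ';') = { 'y' }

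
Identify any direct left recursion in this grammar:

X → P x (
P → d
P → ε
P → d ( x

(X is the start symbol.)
Direct left recursion occurs when N → N α for some non-terminal N (the right-hand side begins with the left-hand side itself).

X → P x (: starts with P
P → d: starts with d
P → ε: starts with ε
P → d ( x: starts with d

No direct left recursion found.

Answer: No direct left recursion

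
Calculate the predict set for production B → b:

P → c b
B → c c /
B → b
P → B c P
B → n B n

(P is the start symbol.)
{ 'b' }

PREDICT(B → b) = (FIRST(RHS) \ {ε}) ∪ (FOLLOW(B) if ε ∈ FIRST(RHS), i.e. RHS ⇒* ε)
FIRST(b) = { 'b' }
ε ∉ FIRST(b), so FOLLOW(B) is not added.
PREDICT(B → b) = { 'b' }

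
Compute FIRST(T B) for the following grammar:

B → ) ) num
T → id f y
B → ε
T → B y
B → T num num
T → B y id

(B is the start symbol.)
{ ')', 'id', 'y' }

FIRST sets of the non-terminals involved (from the grammar, by fixed-point iteration):
  FIRST(T) = { ')', 'id', 'y' }

To compute FIRST(T B), process the symbols left to right:
Symbol T is a non-terminal. Add FIRST(T) \ {ε} = { ')', 'id', 'y' }
T is not nullable (ε ∉ FIRST(T)), so stop here.
FIRST(T B) = { ')', 'id', 'y' }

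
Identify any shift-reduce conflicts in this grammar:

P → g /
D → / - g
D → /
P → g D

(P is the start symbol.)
A shift-reduce conflict occurs when an LR(0) state has both:
  - a complete (reduce) item [A → α .] (dot at the end), and
  - a shift item [B → β . c γ] (dot before a terminal).

Augment with P' → P and build the canonical LR(0) collection (I0 = CLOSURE({[P' → . P]}), then GOTO on every symbol after a dot until no new states appear). It has 7 states:
  I0: { [P → . g /], [P → . g D], [P' → . P] }  — shift
  I1: { [P' → P .] }  — accept
  I2: { [D → . / - g], [D → . /], [P → g . /], [P → g . D] }  — shift
  I3: { [D → / . - g], [D → / .], [P → g / .] }  — shift, 2 reduces
  I4: { [P → g D .] }  — reduce
  I5: { [D → / - . g] }  — shift
  I6: { [D → / - g .] }  — reduce

I3 contains reduce items [D → / .], [P → g / .] and shift item [D → / . - g] — shift-reduce conflict.

Answer: Yes — I3: [D → / .] vs [D → / . - g]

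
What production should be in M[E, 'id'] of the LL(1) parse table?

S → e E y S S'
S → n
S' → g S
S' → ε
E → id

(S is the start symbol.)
E → id

To find M[E, 'id'], we find productions for E where 'id' is in the predict set (PREDICT(N → α) = (FIRST(α) \ {ε}) ∪ (FOLLOW(N) if α ⇒* ε)).

E → id: PREDICT = { 'id' }
  'id' is in predict set, so this production goes in M[E, 'id']

M[E, 'id'] = E → id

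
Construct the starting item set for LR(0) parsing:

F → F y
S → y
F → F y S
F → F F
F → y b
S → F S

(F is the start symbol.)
{ [F → . F F], [F → . F y S], [F → . F y], [F → . y b], [F' → . F] }

First, augment the grammar with F' → F
I₀ = CLOSURE({ [F' → . F] }):
  [F' → . F] has the dot before F: add [F → . F y], [F → . F y S], [F → . F F], [F → . y b]
No further items can be added.

I₀ = { [F → . F F], [F → . F y S], [F → . F y], [F → . y b], [F' → . F] }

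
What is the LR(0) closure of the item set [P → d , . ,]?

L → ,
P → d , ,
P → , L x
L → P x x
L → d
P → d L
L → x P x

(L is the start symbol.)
{ [P → d , . ,] }

To compute CLOSURE, for each item [A → α.Bβ] where B is a non-terminal, add [B → .γ] for all productions B → γ; repeat for the newly added items until nothing changes.

Start with: [P → d , . ,]
The dot precedes the terminal ',', so nothing is added.

CLOSURE = { [P → d , . ,] }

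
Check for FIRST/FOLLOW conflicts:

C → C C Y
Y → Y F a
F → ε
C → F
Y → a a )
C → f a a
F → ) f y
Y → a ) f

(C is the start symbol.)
Yes. C → C C Y with FOLLOW(C) on { ')', 'a', 'f' }; C → f a a with FOLLOW(C) on { 'f' }; F → ')' f y with FOLLOW(F) on { ')' }

A FIRST/FOLLOW conflict occurs when a non-terminal N has a nullable alternative N → β (β ⇒* ε) and another alternative N → α with FIRST(α) ∩ FOLLOW(N) ≠ ∅: on such a lookahead the parser cannot decide between expanding α and letting N vanish via β.

Nullable non-terminals: C, F.
FIRST sets used below: FIRST(C) = { ')', 'a', 'f', ε }, FIRST(Y) = { 'a' }, FIRST(F) = { ')', ε }

C: nullable alternative(s) C → F; FOLLOW(C) = { $, ')', 'a', 'f' }
  C → C C Y: FIRST \ {ε} = { ')', 'a', 'f' } — overlaps FOLLOW(C) on { ')', 'a', 'f' }: CONFLICT
  C → F: FIRST \ {ε} = { ')' } — this is the only nullable alternative, skip
  C → f a a: FIRST \ {ε} = { 'f' } — overlaps FOLLOW(C) on { 'f' }: CONFLICT

F: nullable alternative(s) F → ε; FOLLOW(F) = { $, ')', 'a', 'f' }
  F → ε: FIRST \ {ε} = { } — this is the only nullable alternative, skip
  F → ) f y: FIRST \ {ε} = { ')' } — overlaps FOLLOW(F) on { ')' }: CONFLICT

Y has no nullable alternative, so no FIRST/FOLLOW check is needed there.

So the grammar has 3 FIRST/FOLLOW conflicts (marked CONFLICT above).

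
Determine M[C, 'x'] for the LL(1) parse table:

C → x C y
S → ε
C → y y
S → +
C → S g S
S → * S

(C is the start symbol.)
To find M[C, 'x'], we find productions for C where 'x' is in the predict set (PREDICT(N → α) = (FIRST(α) \ {ε}) ∪ (FOLLOW(N) if α ⇒* ε)).

Relevant sets:
  FIRST(S) = { '*', '+', ε }

C → x C y: PREDICT = { 'x' }
  'x' is in predict set, so this production goes in M[C, 'x']
C → y y: PREDICT = { 'y' }
C → S g S: PREDICT = { '*', '+', 'g' }

M[C, 'x'] = C → x C y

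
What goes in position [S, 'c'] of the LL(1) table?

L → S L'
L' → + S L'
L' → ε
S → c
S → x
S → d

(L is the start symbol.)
To find M[S, 'c'], we find productions for S where 'c' is in the predict set (PREDICT(N → α) = (FIRST(α) \ {ε}) ∪ (FOLLOW(N) if α ⇒* ε)).

S → c: PREDICT = { 'c' }
  'c' is in predict set, so this production goes in M[S, 'c']
S → x: PREDICT = { 'x' }
S → d: PREDICT = { 'd' }

M[S, 'c'] = S → c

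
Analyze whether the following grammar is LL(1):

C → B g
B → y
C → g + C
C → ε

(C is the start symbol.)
Yes, the grammar is LL(1).

A grammar is LL(1) if for each non-terminal N with multiple productions, the predict sets of those productions are pairwise disjoint, where PREDICT(N → α) = (FIRST(α) \ {ε}) ∪ (FOLLOW(N) if α ⇒* ε).

Relevant sets:
  FIRST(B) = { 'y' }
  FOLLOW(C) = { $ }

For C:
  PREDICT(C → B g) = { 'y' }
  PREDICT(C → g '+' C) = { 'g' }
  PREDICT(C → ε) = { $ }
B has a single production, so nothing to check there.

All predict sets are disjoint. The grammar IS LL(1).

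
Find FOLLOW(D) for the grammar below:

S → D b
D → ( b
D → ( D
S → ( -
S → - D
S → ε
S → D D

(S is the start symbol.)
{ $, '(', 'b' }

In S → D b: D is followed by b, add FIRST(b) \ {ε} = { 'b' }
In D → ( D: D is at the end; this adds FOLLOW(D) to itself — nothing new
In S → - D: D is at the end, add FOLLOW(S)
In S → D D: D is followed by D, add FIRST(D) \ {ε} = { '(' }
In S → D D: D is at the end, add FOLLOW(S)

The FOLLOW sets referred to above (computed the same way, to a fixed point):
  FOLLOW(S) = { $ }

Taking the union: FOLLOW(D) = { $, '(', 'b' }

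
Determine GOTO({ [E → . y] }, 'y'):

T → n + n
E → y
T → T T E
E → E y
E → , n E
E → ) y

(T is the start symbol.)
{ [E → y .] }

GOTO(I, 'y') = CLOSURE({ [A → αX.β] : [A → α.Xβ] ∈ I, X = 'y' })

Items with dot before 'y', with the dot advanced:
  [E → . y] → [E → y .]
Closure adds nothing (no advanced item has the dot before a non-terminal).

GOTO = { [E → y .] }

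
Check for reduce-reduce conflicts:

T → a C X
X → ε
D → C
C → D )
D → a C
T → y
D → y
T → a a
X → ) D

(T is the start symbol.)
Augment with T' → T and build the canonical LR(0) collection (I0 = CLOSURE({[T' → . T]}), then GOTO on every symbol after a dot until no new states appear). It has 15 states:
  I0: { [T → . a C X], [T → . a a], [T → . y], [T' → . T] }  — shift
  I1: { [T' → T .] }  — accept
  I2: { [C → . D )], [D → . C], [D → . a C], [D → . y], [T → a . C X], [T → a . a] }  — shift
  I3: { [T → y .] }  — reduce
  I4: { [D → C .], [T → a C . X], [X → . ) D], [X → .] }  — shift, 2 reduces
  I5: { [C → D . )] }  — shift
  I6: { [C → . D )], [D → . C], [D → . a C], [D → . y], [D → a . C], [T → a a .] }  — shift, reduce
  I7: { [D → y .] }  — reduce
  I8: { [D → C .], [D → a C .] }  — 2 reduces
  I9: { [C → . D )], [D → . C], [D → . a C], [D → . y], [D → a . C] }  — shift
  I10: { [C → D ) .] }  — reduce
  I11: { [C → . D )], [D → . C], [D → . a C], [D → . y], [X → ) . D] }  — shift
  I12: { [T → a C X .] }  — reduce
  I13: { [D → C .] }  — reduce
  I14: { [C → D . )], [X → ) D .] }  — shift, reduce

I4 contains complete items [D → C .], [X → .] — reduce-reduce conflict.
I8 contains complete items [D → C .], [D → a C .] — reduce-reduce conflict.

Answer: Yes — I4: [D → C .] vs [X → .]; I8: [D → C .] vs [D → a C .]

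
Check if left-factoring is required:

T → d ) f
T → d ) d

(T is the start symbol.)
Left-factoring is needed when two productions for the same non-terminal
share a common prefix on the right-hand side.

Productions for T:
  T → d ) f
  T → d ) d

Found common prefix 'd )' in productions for T

Answer: Yes, T has productions with common prefix 'd )'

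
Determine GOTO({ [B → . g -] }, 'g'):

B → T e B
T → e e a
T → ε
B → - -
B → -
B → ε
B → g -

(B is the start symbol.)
GOTO(I, 'g') = CLOSURE({ [A → αX.β] : [A → α.Xβ] ∈ I, X = 'g' })

Items with dot before 'g', with the dot advanced:
  [B → . g -] → [B → g . -]
Closure adds nothing (no advanced item has the dot before a non-terminal).

GOTO = { [B → g . -] }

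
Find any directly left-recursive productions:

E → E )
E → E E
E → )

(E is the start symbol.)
Direct left recursion occurs when N → N α for some non-terminal N (the right-hand side begins with the left-hand side itself).

E → E ): LEFT RECURSIVE (starts with E)
E → E E: LEFT RECURSIVE (starts with E)
E → ): starts with ')'

The grammar has direct left recursion on: E.

Answer: Yes, E is left-recursive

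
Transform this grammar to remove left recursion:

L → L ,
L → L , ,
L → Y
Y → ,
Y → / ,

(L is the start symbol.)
L → Y L'
L' → , L'
L' → , , L'
L' → ε
Y → ,
Y → / ,

L is directly left-recursive. The standard transformation for
  A → A α₁ | ... | A α_m | β₁ | ... | β_n
is
  A  → β₁ A' | ... | β_n A'
  A' → α₁ A' | ... | α_m A' | ε

L → Y becomes L → Y L'
L → L , becomes L' → , L'
L → L , , becomes L' → , , L'
Add L' → ε

Productions for other non-terminals are unchanged:
  Y → ,
  Y → / ,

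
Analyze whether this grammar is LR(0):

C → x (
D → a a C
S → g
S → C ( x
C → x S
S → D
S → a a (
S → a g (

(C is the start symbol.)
Yes, the grammar is LR(0)

Augment with C' → C and build the canonical LR(0) collection (I0 = CLOSURE({[C' → . C]}), then GOTO on every symbol after a dot until no new states appear). It has 16 states:
  I0: { [C → . x (], [C → . x S], [C' → . C] }  — shift
  I1: { [C' → C .] }  — accept
  I2: { [C → . x (], [C → . x S], [C → x . (], [C → x . S], [D → . a a C], [S → . C ( x], [S → . D], [S → . a a (], [S → . a g (], [S → . g] }  — shift
  I3: { [C → x ( .] }  — reduce
  I4: { [S → C . ( x] }  — shift
  I5: { [S → D .] }  — reduce
  I6: { [C → x S .] }  — reduce
  I7: { [D → a . a C], [S → a . a (], [S → a . g (] }  — shift
  I8: { [S → g .] }  — reduce
  I9: { [C → . x (], [C → . x S], [D → a a . C], [S → a a . (] }  — shift
  I10: { [S → a g . (] }  — shift
  I11: { [S → a g ( .] }  — reduce
  I12: { [S → a a ( .] }  — reduce
  I13: { [D → a a C .] }  — reduce
  I14: { [S → C ( . x] }  — shift
  I15: { [S → C ( x .] }  — reduce

Every state is either a pure shift/goto state or contains exactly one complete item and nothing to shift — no conflicts. The grammar is LR(0).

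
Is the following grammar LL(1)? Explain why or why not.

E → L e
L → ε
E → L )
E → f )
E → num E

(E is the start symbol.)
Yes, the grammar is LL(1).

A grammar is LL(1) if for each non-terminal N with multiple productions, the predict sets of those productions are pairwise disjoint, where PREDICT(N → α) = (FIRST(α) \ {ε}) ∪ (FOLLOW(N) if α ⇒* ε).

Relevant sets:
  FIRST(L) = { ε }

For E:
  PREDICT(E → L e) = { 'e' }
  PREDICT(E → L ')') = { ')' }
  PREDICT(E → f ')') = { 'f' }
  PREDICT(E → num E) = { 'num' }
L has a single production, so nothing to check there.

All predict sets are disjoint. The grammar IS LL(1).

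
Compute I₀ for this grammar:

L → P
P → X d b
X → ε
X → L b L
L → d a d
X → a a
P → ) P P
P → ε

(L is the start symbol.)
{ [L → . P], [L → . d a d], [L' → . L], [P → . ) P P], [P → . X d b], [P → .], [X → . L b L], [X → . a a], [X → .] }

First, augment the grammar with L' → L
I₀ = CLOSURE({ [L' → . L] }):
  [L' → . L] has the dot before L: add [L → . P], [L → . d a d]
  [L → . P] has the dot before P: add [P → . X d b], [P → . ) P P], [P → .]
  [P → . X d b] has the dot before X: add [X → .], [X → . L b L], [X → . a a]
No further items can be added.

I₀ = { [L → . P], [L → . d a d], [L' → . L], [P → . ) P P], [P → . X d b], [P → .], [X → . L b L], [X → . a a], [X → .] }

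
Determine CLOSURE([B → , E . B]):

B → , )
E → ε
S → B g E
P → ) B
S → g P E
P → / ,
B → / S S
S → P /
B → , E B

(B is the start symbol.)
To compute CLOSURE, for each item [A → α.Bβ] where B is a non-terminal, add [B → .γ] for all productions B → γ; repeat for the newly added items until nothing changes.

Start with: [B → , E . B]
  [B → , E . B] has the dot before B: add [B → . , )], [B → . / S S], [B → . , E B]
No further items can be added.

CLOSURE = { [B → , E . B], [B → . , )], [B → . , E B], [B → . / S S] }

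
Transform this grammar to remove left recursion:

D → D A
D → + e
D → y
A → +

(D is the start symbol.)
D → + e D'
D → y D'
D' → A D'
D' → ε
A → +

D is directly left-recursive. The standard transformation for
  A → A α₁ | ... | A α_m | β₁ | ... | β_n
is
  A  → β₁ A' | ... | β_n A'
  A' → α₁ A' | ... | α_m A' | ε

D → + e becomes D → + e D'
D → y becomes D → y D'
D → D A becomes D' → A D'
Add D' → ε

Productions for other non-terminals are unchanged:
  A → +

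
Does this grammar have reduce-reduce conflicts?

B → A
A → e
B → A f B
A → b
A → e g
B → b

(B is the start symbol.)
A reduce-reduce conflict occurs when an LR(0) state has two complete items [A → α .] and [B → β .] — both call for a reduction, and with no lookahead the parser cannot choose between them.

Augment with B' → B and build the canonical LR(0) collection (I0 = CLOSURE({[B' → . B]}), then GOTO on every symbol after a dot until no new states appear). It has 8 states:
  I0: { [A → . b], [A → . e g], [A → . e], [B → . A f B], [B → . A], [B → . b], [B' → . B] }  — shift
  I1: { [B → A . f B], [B → A .] }  — shift, reduce
  I2: { [B' → B .] }  — accept
  I3: { [A → b .], [B → b .] }  — 2 reduces
  I4: { [A → e . g], [A → e .] }  — shift, reduce
  I5: { [A → e g .] }  — reduce
  I6: { [A → . b], [A → . e g], [A → . e], [B → . A f B], [B → . A], [B → . b], [B → A f . B] }  — shift
  I7: { [B → A f B .] }  — reduce

I3 contains complete items [A → b .], [B → b .] — reduce-reduce conflict.

Answer: Yes — I3: [A → b .] vs [B → b .]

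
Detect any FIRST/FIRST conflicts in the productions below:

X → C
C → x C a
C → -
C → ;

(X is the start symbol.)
A FIRST/FIRST conflict occurs when two productions N → α and N → β for the same non-terminal have FIRST(α) ∩ FIRST(β) ≠ ∅ (with ε ∈ FIRST of a nullable right-hand side, so two nullable alternatives also conflict).

Productions for C:
  C → x C a: FIRST = { 'x' }
  C → -: FIRST = { '-' }
  C → ;: FIRST = { ';' }
X has only one production, so no FIRST/FIRST conflict is possible there.

All alternatives of each non-terminal have pairwise disjoint FIRST sets.

Answer: No FIRST/FIRST conflicts.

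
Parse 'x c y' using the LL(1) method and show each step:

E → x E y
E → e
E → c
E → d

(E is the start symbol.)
LL(1) parsing maintains a stack (initially the start symbol over $) and the input. At each step: if the stack top is a terminal, match it against the current input token; if it is a non-terminal N, replace it with the RHS of M[N, lookahead] (the unique production whose predict set contains the lookahead).

Stack is shown with the top on the left.

Stack    Input    Action
------------------------
E $      x c y $  output E → x E y
x E y $  x c y $  match 'x'
E y $    c y $    output E → c
c y $    c y $    match 'c'
y $      y $      match 'y'
$        $        accept

The string is accepted.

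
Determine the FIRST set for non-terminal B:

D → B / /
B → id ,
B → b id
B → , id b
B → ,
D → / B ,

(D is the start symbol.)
{ ',', 'b', 'id' }

From B → id ,:
  - id is a terminal: add 'id' and stop
From B → b id:
  - b is a terminal: add 'b' and stop
From B → , id b:
  - ',' is a terminal: add ',' and stop
From B → ,:
  - ',' is a terminal: add ',' and stop

Collecting: FIRST(B) = { ',', 'b', 'id' }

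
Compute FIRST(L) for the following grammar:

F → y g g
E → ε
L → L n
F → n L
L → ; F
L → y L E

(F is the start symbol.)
From L → L n:
  - L is the symbol being defined: contributes nothing new
    L is not nullable, so stop
From L → ; F:
  - ';' is a terminal: add ';' and stop
From L → y L E:
  - y is a terminal: add 'y' and stop

Collecting: FIRST(L) = { ';', 'y' }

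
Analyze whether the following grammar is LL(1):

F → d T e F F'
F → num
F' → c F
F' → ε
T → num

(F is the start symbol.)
No. Predict set conflict for F': { 'c' }

Relevant sets:
  FOLLOW(F') = { $, 'c' }

For F:
  PREDICT(F → d T e F F') = { 'd' }
  PREDICT(F → num) = { 'num' }
For F':
  PREDICT(F' → c F) = { 'c' }
  PREDICT(F' → ε) = { $, 'c' }
T has a single production, so nothing to check there.

Conflict found: Predict set conflict for F': { 'c' }
The grammar is NOT LL(1).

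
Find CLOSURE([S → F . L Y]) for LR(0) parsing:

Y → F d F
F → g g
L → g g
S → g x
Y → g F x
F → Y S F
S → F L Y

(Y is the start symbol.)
To compute CLOSURE, for each item [A → α.Bβ] where B is a non-terminal, add [B → .γ] for all productions B → γ; repeat for the newly added items until nothing changes.

Start with: [S → F . L Y]
  [S → F . L Y] has the dot before L: add [L → . g g]
No further items can be added.

CLOSURE = { [L → . g g], [S → F . L Y] }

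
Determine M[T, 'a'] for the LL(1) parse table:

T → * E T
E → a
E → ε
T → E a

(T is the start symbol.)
To find M[T, 'a'], we find productions for T where 'a' is in the predict set (PREDICT(N → α) = (FIRST(α) \ {ε}) ∪ (FOLLOW(N) if α ⇒* ε)).

Relevant sets:
  FIRST(E) = { 'a', ε }

T → * E T: PREDICT = { '*' }
T → E a: PREDICT = { 'a' }
  'a' is in predict set, so this production goes in M[T, 'a']

M[T, 'a'] = T → E a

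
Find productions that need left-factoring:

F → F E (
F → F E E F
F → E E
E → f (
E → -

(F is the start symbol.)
Yes, F has productions with common prefix 'F E'

Left-factoring is needed when two productions for the same non-terminal
share a common prefix on the right-hand side.

Productions for F:
  F → F E (
  F → F E E F
  F → E E
Productions for E:
  E → f (
  E → -

Found common prefix 'F E' in productions for F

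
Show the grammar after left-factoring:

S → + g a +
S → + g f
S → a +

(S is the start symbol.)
Left-factoring transforms A → αβ₁ | αβ₂ into A → αA' and A' → β₁ | β₂
(α is the longest common prefix among the alternatives). Repeat until
no nonterminal has two alternatives with a common prefix.

Round 1: S has alternatives sharing prefix '+ g'. Introduce S': S → + g S'
  Add: S' → a +
  Add: S' → f

No remaining common prefixes — done.

Resulting grammar:
S → + g S'
S' → a +
S' → f
S → a +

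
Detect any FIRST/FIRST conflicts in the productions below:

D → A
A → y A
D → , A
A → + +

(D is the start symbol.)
No FIRST/FIRST conflicts.

FIRST sets of the non-terminals at (or reachable through a nullable prefix from) the front of some alternative:
  FIRST(A) = { '+', 'y' }

Productions for D:
  D → A: FIRST = { '+', 'y' }
  D → , A: FIRST = { ',' }
Productions for A:
  A → y A: FIRST = { 'y' }
  A → + +: FIRST = { '+' }

All alternatives of each non-terminal have pairwise disjoint FIRST sets.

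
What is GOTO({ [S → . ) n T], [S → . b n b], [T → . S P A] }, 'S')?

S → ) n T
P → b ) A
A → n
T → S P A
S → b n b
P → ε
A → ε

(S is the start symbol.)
{ [P → . b ) A], [P → .], [T → S . P A] }

GOTO(I, 'S') = CLOSURE({ [A → αX.β] : [A → α.Xβ] ∈ I, X = 'S' })

Items with dot before 'S', with the dot advanced:
  [T → . S P A] → [T → S . P A]
Closure of the advanced items:
  [T → S . P A] has the dot before P: add [P → . b ) A], [P → .]

GOTO = { [P → . b ) A], [P → .], [T → S . P A] }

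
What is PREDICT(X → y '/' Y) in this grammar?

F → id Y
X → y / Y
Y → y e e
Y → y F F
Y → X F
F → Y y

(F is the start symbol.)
{ 'y' }

PREDICT(X → y '/' Y) = (FIRST(RHS) \ {ε}) ∪ (FOLLOW(X) if ε ∈ FIRST(RHS), i.e. RHS ⇒* ε)
FIRST(y '/' Y) = { 'y' }
ε ∉ FIRST(y '/' Y), so FOLLOW(X) is not added.
PREDICT(X → y '/' Y) = { 'y' }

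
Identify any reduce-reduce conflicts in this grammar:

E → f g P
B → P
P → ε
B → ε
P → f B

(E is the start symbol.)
Augment with E' → E and build the canonical LR(0) collection (I0 = CLOSURE({[E' → . E]}), then GOTO on every symbol after a dot until no new states appear). It has 8 states:
  I0: { [E → . f g P], [E' → . E] }  — shift
  I1: { [E' → E .] }  — accept
  I2: { [E → f . g P] }  — shift
  I3: { [E → f g . P], [P → . f B], [P → .] }  — shift, reduce
  I4: { [E → f g P .] }  — reduce
  I5: { [B → . P], [B → .], [P → . f B], [P → .], [P → f . B] }  — shift, 2 reduces
  I6: { [P → f B .] }  — reduce
  I7: { [B → P .] }  — reduce

I5 contains complete items [B → .], [P → .] — reduce-reduce conflict.

Answer: Yes — I5: [B → .] vs [P → .]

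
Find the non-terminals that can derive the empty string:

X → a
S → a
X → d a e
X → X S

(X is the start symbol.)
None

A non-terminal is nullable if it can derive ε (the empty string): either it has an ε-production, or it has a production whose right-hand side consists entirely of nullable non-terminals.

There are no ε-productions, so no non-terminal can derive ε.
No non-terminals are nullable.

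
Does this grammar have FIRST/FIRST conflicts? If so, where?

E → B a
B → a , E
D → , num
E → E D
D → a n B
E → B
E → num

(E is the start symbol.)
A FIRST/FIRST conflict occurs when two productions N → α and N → β for the same non-terminal have FIRST(α) ∩ FIRST(β) ≠ ∅ (with ε ∈ FIRST of a nullable right-hand side, so two nullable alternatives also conflict).

FIRST sets of the non-terminals at (or reachable through a nullable prefix from) the front of some alternative:
  FIRST(B) = { 'a' }
  FIRST(E) = { 'a', 'num' }

Productions for E:
  E → B a: FIRST = { 'a' }
  E → E D: FIRST = { 'a', 'num' }
  E → B: FIRST = { 'a' }
  E → num: FIRST = { 'num' }
Productions for D:
  D → , num: FIRST = { ',' }
  D → a n B: FIRST = { 'a' }
B has only one production, so no FIRST/FIRST conflict is possible there.

Conflict for E: E → B a and E → E D
  Overlap: { 'a' }
Conflict for E: E → B a and E → B
  Overlap: { 'a' }
Conflict for E: E → E D and E → B
  Overlap: { 'a' }
Conflict for E: E → E D and E → num
  Overlap: { 'num' }

Answer: Yes. E → B a / E → E D on { 'a' }; E → B a / E → B on { 'a' }; E → E D / E → B on { 'a' }; E → E D / E → num on { 'num' }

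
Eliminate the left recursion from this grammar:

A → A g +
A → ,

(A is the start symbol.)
A → , A'
A' → g + A'
A' → ε

A is directly left-recursive. The standard transformation for
  A → A α₁ | ... | A α_m | β₁ | ... | β_n
is
  A  → β₁ A' | ... | β_n A'
  A' → α₁ A' | ... | α_m A' | ε

A → , becomes A → , A'
A → A g + becomes A' → g + A'
Add A' → ε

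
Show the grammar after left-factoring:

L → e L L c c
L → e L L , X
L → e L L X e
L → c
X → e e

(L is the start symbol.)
L → e L L L'
L' → c c
L' → , X
L' → X e
L → c
X → e e

Left-factoring transforms A → αβ₁ | αβ₂ into A → αA' and A' → β₁ | β₂
(α is the longest common prefix among the alternatives). Repeat until
no nonterminal has two alternatives with a common prefix.

Round 1: L has alternatives sharing prefix 'e L L'. Introduce L': L → e L L L'
  Add: L' → c c
  Add: L' → , X
  Add: L' → X e

No remaining common prefixes — done.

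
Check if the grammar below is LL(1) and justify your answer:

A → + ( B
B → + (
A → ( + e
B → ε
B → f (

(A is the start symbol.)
Yes, the grammar is LL(1).

A grammar is LL(1) if for each non-terminal N with multiple productions, the predict sets of those productions are pairwise disjoint, where PREDICT(N → α) = (FIRST(α) \ {ε}) ∪ (FOLLOW(N) if α ⇒* ε).

Relevant sets:
  FOLLOW(B) = { $ }

For A:
  PREDICT(A → '+' '(' B) = { '+' }
  PREDICT(A → '(' '+' e) = { '(' }
For B:
  PREDICT(B → '+' '(') = { '+' }
  PREDICT(B → ε) = { $ }
  PREDICT(B → f '(') = { 'f' }

All predict sets are disjoint. The grammar IS LL(1).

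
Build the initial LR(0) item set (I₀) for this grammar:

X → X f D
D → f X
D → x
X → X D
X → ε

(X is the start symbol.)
First, augment the grammar with X' → X
I₀ = CLOSURE({ [X' → . X] }):
  [X' → . X] has the dot before X: add [X → . X f D], [X → . X D], [X → .]
No further items can be added.

I₀ = { [X → . X D], [X → . X f D], [X → .], [X' → . X] }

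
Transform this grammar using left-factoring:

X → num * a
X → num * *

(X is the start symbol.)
X → num * X'
X' → a
X' → *

Left-factoring transforms A → αβ₁ | αβ₂ into A → αA' and A' → β₁ | β₂
(α is the longest common prefix among the alternatives). Repeat until
no nonterminal has two alternatives with a common prefix.

Round 1: X has alternatives sharing prefix 'num *'. Introduce X': X → num * X'
  Add: X' → a
  Add: X' → *

No remaining common prefixes — done.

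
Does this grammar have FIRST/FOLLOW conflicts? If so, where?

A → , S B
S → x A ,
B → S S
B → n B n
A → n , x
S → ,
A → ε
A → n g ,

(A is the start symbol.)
Yes. A → ',' S B with FOLLOW(A) on { ',' }

Nullable non-terminals: A.

A: nullable alternative(s) A → ε; FOLLOW(A) = { $, ',' }
  A → , S B: FIRST \ {ε} = { ',' } — overlaps FOLLOW(A) on { ',' }: CONFLICT
  A → n , x: FIRST \ {ε} = { 'n' } — disjoint from FOLLOW(A)
  A → ε: FIRST \ {ε} = { } — this is the only nullable alternative, skip
  A → n g ,: FIRST \ {ε} = { 'n' } — disjoint from FOLLOW(A)

B, S have no nullable alternative, so no FIRST/FOLLOW check is needed there.

So the grammar has 1 FIRST/FOLLOW conflict (marked CONFLICT above).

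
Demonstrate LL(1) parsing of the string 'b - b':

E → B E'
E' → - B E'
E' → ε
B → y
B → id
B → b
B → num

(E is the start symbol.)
LL(1) parsing maintains a stack (initially the start symbol over $) and the input. At each step: if the stack top is a terminal, match it against the current input token; if it is a non-terminal N, replace it with the RHS of M[N, lookahead] (the unique production whose predict set contains the lookahead).

Stack is shown with the top on the left.

Stack     Input    Action
-------------------------
E $       b - b $  output E → B E'
B E' $    b - b $  output B → b
b E' $    b - b $  match 'b'
E' $      - b $    output E' → - B E'
- B E' $  - b $    match '-'
B E' $    b $      output B → b
b E' $    b $      match 'b'
E' $      $        output E' → ε
$         $        accept

The string is accepted.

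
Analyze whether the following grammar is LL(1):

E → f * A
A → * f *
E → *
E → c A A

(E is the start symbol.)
Yes, the grammar is LL(1).

A grammar is LL(1) if for each non-terminal N with multiple productions, the predict sets of those productions are pairwise disjoint, where PREDICT(N → α) = (FIRST(α) \ {ε}) ∪ (FOLLOW(N) if α ⇒* ε).

For E:
  PREDICT(E → f '*' A) = { 'f' }
  PREDICT(E → '*') = { '*' }
  PREDICT(E → c A A) = { 'c' }
A has a single production, so nothing to check there.

All predict sets are disjoint. The grammar IS LL(1).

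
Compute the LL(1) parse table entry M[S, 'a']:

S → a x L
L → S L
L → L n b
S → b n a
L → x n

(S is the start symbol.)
To find M[S, 'a'], we find productions for S where 'a' is in the predict set (PREDICT(N → α) = (FIRST(α) \ {ε}) ∪ (FOLLOW(N) if α ⇒* ε)).

S → a x L: PREDICT = { 'a' }
  'a' is in predict set, so this production goes in M[S, 'a']
S → b n a: PREDICT = { 'b' }

M[S, 'a'] = S → a x L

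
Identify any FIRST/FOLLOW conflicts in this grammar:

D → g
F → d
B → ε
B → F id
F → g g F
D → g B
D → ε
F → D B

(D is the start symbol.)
A FIRST/FOLLOW conflict occurs when a non-terminal N has a nullable alternative N → β (β ⇒* ε) and another alternative N → α with FIRST(α) ∩ FOLLOW(N) ≠ ∅: on such a lookahead the parser cannot decide between expanding α and letting N vanish via β.

Nullable non-terminals: B, D, F.
FIRST sets used below: FIRST(F) = { 'd', 'g', 'id', ε }, FIRST(D) = { 'g', ε }, FIRST(B) = { 'd', 'g', 'id', ε }

B: nullable alternative(s) B → ε; FOLLOW(B) = { $, 'd', 'g', 'id' }
  B → ε: FIRST \ {ε} = { } — this is the only nullable alternative, skip
  B → F id: FIRST \ {ε} = { 'd', 'g', 'id' } — overlaps FOLLOW(B) on { 'd', 'g', 'id' }: CONFLICT

D: nullable alternative(s) D → ε; FOLLOW(D) = { $, 'd', 'g', 'id' }
  D → g: FIRST \ {ε} = { 'g' } — overlaps FOLLOW(D) on { 'g' }: CONFLICT
  D → g B: FIRST \ {ε} = { 'g' } — overlaps FOLLOW(D) on { 'g' }: CONFLICT
  D → ε: FIRST \ {ε} = { } — this is the only nullable alternative, skip

F: nullable alternative(s) F → D B; FOLLOW(F) = { 'id' }
  F → d: FIRST \ {ε} = { 'd' } — disjoint from FOLLOW(F)
  F → g g F: FIRST \ {ε} = { 'g' } — disjoint from FOLLOW(F)
  F → D B: FIRST \ {ε} = { 'd', 'g', 'id' } — this is the only nullable alternative, skip

So the grammar has 3 FIRST/FOLLOW conflicts (marked CONFLICT above).

Answer: Yes. D → g with FOLLOW(D) on { 'g' }; D → g B with FOLLOW(D) on { 'g' }; B → F id with FOLLOW(B) on { 'd', 'g', 'id' }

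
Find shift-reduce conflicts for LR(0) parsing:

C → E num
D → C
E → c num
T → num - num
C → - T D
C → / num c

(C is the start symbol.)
A shift-reduce conflict occurs when an LR(0) state has both:
  - a complete (reduce) item [A → α .] (dot at the end), and
  - a shift item [B → β . c γ] (dot before a terminal).

Augment with C' → C and build the canonical LR(0) collection (I0 = CLOSURE({[C' → . C]}), then GOTO on every symbol after a dot until no new states appear). It has 16 states:
  I0: { [C → . - T D], [C → . / num c], [C → . E num], [C' → . C], [E → . c num] }  — shift
  I1: { [C → - . T D], [T → . num - num] }  — shift
  I2: { [C → / . num c] }  — shift
  I3: { [C' → C .] }  — accept
  I4: { [C → E . num] }  — shift
  I5: { [E → c . num] }  — shift
  I6: { [E → c num .] }  — reduce
  I7: { [C → E num .] }  — reduce
  I8: { [C → / num . c] }  — shift
  I9: { [C → / num c .] }  — reduce
  I10: { [C → - T . D], [C → . - T D], [C → . / num c], [C → . E num], [D → . C], [E → . c num] }  — shift
  I11: { [T → num . - num] }  — shift
  I12: { [T → num - . num] }  — shift
  I13: { [T → num - num .] }  — reduce
  I14: { [D → C .] }  — reduce
  I15: { [C → - T D .] }  — reduce

No state contains both a complete item and a shift item.

Answer: No shift-reduce conflicts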